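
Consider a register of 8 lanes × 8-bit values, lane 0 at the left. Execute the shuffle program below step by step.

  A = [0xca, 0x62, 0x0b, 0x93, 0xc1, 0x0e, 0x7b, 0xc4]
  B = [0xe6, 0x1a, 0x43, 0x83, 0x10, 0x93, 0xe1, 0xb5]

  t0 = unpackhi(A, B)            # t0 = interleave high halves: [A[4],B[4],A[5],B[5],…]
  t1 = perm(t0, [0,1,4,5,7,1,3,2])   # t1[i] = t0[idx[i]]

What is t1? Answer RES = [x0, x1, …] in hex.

  t0: c1 10 0e 93 7b e1 c4 b5
  t1: c1 10 7b e1 b5 10 93 0e

RES = [0xc1, 0x10, 0x7b, 0xe1, 0xb5, 0x10, 0x93, 0x0e]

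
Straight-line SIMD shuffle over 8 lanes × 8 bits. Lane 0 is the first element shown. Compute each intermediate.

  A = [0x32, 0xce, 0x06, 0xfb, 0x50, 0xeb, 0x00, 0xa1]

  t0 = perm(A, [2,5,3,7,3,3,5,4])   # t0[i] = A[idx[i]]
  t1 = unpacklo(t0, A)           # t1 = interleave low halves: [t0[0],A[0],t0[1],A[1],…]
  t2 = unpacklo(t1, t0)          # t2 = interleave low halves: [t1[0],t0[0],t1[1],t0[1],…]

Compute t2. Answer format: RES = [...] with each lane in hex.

RES = [0x06, 0x06, 0x32, 0xeb, 0xeb, 0xfb, 0xce, 0xa1]

  t0: 06 eb fb a1 fb fb eb 50
  t1: 06 32 eb ce fb 06 a1 fb
  t2: 06 06 32 eb eb fb ce a1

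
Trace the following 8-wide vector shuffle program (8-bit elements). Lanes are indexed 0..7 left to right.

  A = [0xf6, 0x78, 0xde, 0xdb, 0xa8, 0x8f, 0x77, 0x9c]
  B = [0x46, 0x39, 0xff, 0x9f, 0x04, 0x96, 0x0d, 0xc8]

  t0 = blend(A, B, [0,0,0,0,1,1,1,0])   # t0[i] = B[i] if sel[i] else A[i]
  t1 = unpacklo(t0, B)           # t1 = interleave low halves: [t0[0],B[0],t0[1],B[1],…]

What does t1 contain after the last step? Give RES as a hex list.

t0 = [0xf6, 0x78, 0xde, 0xdb, 0x04, 0x96, 0x0d, 0x9c]
t1 = [0xf6, 0x46, 0x78, 0x39, 0xde, 0xff, 0xdb, 0x9f]

RES = [0xf6, 0x46, 0x78, 0x39, 0xde, 0xff, 0xdb, 0x9f]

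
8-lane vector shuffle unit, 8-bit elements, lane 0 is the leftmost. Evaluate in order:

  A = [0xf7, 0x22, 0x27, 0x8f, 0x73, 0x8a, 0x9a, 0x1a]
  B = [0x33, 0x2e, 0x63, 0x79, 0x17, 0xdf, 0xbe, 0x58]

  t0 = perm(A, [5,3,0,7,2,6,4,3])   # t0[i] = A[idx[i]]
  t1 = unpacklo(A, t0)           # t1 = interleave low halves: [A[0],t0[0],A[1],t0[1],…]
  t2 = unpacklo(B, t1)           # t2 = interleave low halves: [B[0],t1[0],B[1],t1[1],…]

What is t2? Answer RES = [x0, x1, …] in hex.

RES = [0x33, 0xf7, 0x2e, 0x8a, 0x63, 0x22, 0x79, 0x8f]

t0 = [0x8a, 0x8f, 0xf7, 0x1a, 0x27, 0x9a, 0x73, 0x8f]
t1 = [0xf7, 0x8a, 0x22, 0x8f, 0x27, 0xf7, 0x8f, 0x1a]
t2 = [0x33, 0xf7, 0x2e, 0x8a, 0x63, 0x22, 0x79, 0x8f]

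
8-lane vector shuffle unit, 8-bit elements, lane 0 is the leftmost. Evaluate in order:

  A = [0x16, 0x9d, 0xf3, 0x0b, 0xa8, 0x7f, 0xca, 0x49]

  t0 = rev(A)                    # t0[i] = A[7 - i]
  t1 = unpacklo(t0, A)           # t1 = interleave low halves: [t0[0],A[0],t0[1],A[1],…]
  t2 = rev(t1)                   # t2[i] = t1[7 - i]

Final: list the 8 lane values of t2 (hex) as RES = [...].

RES = [0x0b, 0xa8, 0xf3, 0x7f, 0x9d, 0xca, 0x16, 0x49]

  t0: 49 ca 7f a8 0b f3 9d 16
  t1: 49 16 ca 9d 7f f3 a8 0b
  t2: 0b a8 f3 7f 9d ca 16 49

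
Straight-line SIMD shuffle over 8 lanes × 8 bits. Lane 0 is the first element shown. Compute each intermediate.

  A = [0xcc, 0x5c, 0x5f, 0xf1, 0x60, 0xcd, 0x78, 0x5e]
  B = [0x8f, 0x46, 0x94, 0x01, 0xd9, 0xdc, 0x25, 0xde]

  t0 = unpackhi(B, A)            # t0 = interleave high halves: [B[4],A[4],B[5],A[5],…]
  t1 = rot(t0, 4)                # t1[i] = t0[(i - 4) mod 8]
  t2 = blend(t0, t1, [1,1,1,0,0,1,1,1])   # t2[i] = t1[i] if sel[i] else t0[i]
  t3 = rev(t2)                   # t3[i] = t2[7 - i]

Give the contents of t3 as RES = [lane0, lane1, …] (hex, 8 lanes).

→ t0 |d9|60|dc|cd|25|78|de|5e|
→ t1 |25|78|de|5e|d9|60|dc|cd|
→ t2 |25|78|de|cd|25|60|dc|cd|
→ t3 |cd|dc|60|25|cd|de|78|25|

RES = [ 0xcd  0xdc  0x60  0x25  0xcd  0xde  0x78  0x25 ]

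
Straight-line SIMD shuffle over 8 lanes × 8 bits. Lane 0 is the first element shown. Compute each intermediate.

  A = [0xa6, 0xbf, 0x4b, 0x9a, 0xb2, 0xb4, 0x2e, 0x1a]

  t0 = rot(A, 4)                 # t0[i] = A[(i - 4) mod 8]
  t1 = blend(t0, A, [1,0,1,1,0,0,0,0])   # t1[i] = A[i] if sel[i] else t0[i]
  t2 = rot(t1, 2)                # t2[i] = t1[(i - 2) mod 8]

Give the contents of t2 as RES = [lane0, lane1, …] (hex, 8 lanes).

RES = [0x4b, 0x9a, 0xa6, 0xb4, 0x4b, 0x9a, 0xa6, 0xbf]

t0 = [0xb2, 0xb4, 0x2e, 0x1a, 0xa6, 0xbf, 0x4b, 0x9a]
t1 = [0xa6, 0xb4, 0x4b, 0x9a, 0xa6, 0xbf, 0x4b, 0x9a]
t2 = [0x4b, 0x9a, 0xa6, 0xb4, 0x4b, 0x9a, 0xa6, 0xbf]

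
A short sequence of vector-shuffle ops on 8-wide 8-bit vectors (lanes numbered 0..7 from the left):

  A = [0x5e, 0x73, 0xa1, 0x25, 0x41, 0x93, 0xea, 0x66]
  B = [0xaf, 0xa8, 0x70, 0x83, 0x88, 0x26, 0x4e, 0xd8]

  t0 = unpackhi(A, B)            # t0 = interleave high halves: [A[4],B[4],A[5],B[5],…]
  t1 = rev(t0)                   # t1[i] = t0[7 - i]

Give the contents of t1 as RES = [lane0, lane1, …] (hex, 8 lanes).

  t0: 41 88 93 26 ea 4e 66 d8
  t1: d8 66 4e ea 26 93 88 41

RES = [0xd8, 0x66, 0x4e, 0xea, 0x26, 0x93, 0x88, 0x41]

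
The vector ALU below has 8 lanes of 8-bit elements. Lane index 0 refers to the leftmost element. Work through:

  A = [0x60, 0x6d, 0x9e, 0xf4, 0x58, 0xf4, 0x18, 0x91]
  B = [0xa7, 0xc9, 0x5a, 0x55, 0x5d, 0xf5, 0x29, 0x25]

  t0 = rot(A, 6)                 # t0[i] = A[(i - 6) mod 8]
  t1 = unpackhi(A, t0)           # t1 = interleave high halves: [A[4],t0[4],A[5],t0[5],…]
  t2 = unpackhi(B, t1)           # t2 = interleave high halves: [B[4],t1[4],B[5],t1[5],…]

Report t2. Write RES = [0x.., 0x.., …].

RES = [0x5d, 0x18, 0xf5, 0x60, 0x29, 0x91, 0x25, 0x6d]

  t0: 9e f4 58 f4 18 91 60 6d
  t1: 58 18 f4 91 18 60 91 6d
  t2: 5d 18 f5 60 29 91 25 6d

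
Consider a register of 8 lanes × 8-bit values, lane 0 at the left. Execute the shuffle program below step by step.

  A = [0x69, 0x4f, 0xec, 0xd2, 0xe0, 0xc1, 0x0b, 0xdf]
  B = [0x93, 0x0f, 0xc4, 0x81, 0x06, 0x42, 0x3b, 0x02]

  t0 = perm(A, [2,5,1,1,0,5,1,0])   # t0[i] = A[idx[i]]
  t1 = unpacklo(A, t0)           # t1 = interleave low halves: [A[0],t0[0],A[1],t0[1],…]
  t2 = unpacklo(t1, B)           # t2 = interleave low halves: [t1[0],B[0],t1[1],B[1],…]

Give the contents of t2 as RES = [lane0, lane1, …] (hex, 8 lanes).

RES = [ 0x69  0x93  0xec  0x0f  0x4f  0xc4  0xc1  0x81 ]

→ t0 |ec|c1|4f|4f|69|c1|4f|69|
→ t1 |69|ec|4f|c1|ec|4f|d2|4f|
→ t2 |69|93|ec|0f|4f|c4|c1|81|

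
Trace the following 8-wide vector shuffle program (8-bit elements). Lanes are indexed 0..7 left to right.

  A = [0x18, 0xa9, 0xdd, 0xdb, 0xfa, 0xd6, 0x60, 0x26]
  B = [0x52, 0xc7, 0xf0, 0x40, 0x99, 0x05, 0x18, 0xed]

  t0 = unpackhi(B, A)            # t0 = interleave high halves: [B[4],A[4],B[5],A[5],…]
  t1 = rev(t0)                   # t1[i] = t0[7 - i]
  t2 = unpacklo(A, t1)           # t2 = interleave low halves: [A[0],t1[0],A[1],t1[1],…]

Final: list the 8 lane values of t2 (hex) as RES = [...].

RES = [0x18, 0x26, 0xa9, 0xed, 0xdd, 0x60, 0xdb, 0x18]

t0 = [0x99, 0xfa, 0x05, 0xd6, 0x18, 0x60, 0xed, 0x26]
t1 = [0x26, 0xed, 0x60, 0x18, 0xd6, 0x05, 0xfa, 0x99]
t2 = [0x18, 0x26, 0xa9, 0xed, 0xdd, 0x60, 0xdb, 0x18]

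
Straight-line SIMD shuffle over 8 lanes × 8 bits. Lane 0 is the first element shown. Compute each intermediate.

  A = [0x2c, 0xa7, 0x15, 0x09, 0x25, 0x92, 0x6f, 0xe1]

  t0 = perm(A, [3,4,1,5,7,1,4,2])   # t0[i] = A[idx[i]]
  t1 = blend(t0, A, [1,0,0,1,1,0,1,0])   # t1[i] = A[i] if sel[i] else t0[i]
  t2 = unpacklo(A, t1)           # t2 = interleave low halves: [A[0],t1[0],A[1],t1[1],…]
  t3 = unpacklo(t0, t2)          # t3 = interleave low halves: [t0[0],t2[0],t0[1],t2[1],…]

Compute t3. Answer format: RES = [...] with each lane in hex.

t0 = [0x09, 0x25, 0xa7, 0x92, 0xe1, 0xa7, 0x25, 0x15]
t1 = [0x2c, 0x25, 0xa7, 0x09, 0x25, 0xa7, 0x6f, 0x15]
t2 = [0x2c, 0x2c, 0xa7, 0x25, 0x15, 0xa7, 0x09, 0x09]
t3 = [0x09, 0x2c, 0x25, 0x2c, 0xa7, 0xa7, 0x92, 0x25]

RES = [ 0x09  0x2c  0x25  0x2c  0xa7  0xa7  0x92  0x25 ]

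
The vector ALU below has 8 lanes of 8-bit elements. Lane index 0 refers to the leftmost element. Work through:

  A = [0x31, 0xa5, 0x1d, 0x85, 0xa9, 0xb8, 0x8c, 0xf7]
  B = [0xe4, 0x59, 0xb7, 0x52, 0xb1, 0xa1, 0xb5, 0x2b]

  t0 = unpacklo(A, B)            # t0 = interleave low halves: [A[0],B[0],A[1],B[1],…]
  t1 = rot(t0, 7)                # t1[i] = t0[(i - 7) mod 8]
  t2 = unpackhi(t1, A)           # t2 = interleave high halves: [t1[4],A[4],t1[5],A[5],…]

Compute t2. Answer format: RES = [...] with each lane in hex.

t0 = [0x31, 0xe4, 0xa5, 0x59, 0x1d, 0xb7, 0x85, 0x52]
t1 = [0xe4, 0xa5, 0x59, 0x1d, 0xb7, 0x85, 0x52, 0x31]
t2 = [0xb7, 0xa9, 0x85, 0xb8, 0x52, 0x8c, 0x31, 0xf7]

RES = [ 0xb7  0xa9  0x85  0xb8  0x52  0x8c  0x31  0xf7 ]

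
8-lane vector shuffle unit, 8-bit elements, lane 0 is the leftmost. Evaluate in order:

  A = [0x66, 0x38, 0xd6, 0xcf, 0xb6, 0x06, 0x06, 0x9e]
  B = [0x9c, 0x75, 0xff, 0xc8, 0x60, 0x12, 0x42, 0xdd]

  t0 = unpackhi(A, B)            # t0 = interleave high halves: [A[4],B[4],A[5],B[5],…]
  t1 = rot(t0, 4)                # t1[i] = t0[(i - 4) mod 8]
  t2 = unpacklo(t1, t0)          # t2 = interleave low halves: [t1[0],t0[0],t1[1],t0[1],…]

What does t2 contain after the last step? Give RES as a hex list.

  t0: b6 60 06 12 06 42 9e dd
  t1: 06 42 9e dd b6 60 06 12
  t2: 06 b6 42 60 9e 06 dd 12

RES = [ 0x06  0xb6  0x42  0x60  0x9e  0x06  0xdd  0x12 ]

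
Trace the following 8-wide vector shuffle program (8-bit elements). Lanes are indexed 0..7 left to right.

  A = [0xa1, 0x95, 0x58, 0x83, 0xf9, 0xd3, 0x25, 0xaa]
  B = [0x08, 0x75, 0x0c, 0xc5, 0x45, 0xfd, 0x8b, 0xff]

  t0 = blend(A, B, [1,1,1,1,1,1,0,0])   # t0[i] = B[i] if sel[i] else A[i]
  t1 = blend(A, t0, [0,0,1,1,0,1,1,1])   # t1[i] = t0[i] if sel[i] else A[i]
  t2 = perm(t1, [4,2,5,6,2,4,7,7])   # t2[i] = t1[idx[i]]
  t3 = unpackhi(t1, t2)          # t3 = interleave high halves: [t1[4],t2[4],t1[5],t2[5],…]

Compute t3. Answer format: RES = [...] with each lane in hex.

RES = [ 0xf9  0x0c  0xfd  0xf9  0x25  0xaa  0xaa  0xaa ]

→ t0 |08|75|0c|c5|45|fd|25|aa|
→ t1 |a1|95|0c|c5|f9|fd|25|aa|
→ t2 |f9|0c|fd|25|0c|f9|aa|aa|
→ t3 |f9|0c|fd|f9|25|aa|aa|aa|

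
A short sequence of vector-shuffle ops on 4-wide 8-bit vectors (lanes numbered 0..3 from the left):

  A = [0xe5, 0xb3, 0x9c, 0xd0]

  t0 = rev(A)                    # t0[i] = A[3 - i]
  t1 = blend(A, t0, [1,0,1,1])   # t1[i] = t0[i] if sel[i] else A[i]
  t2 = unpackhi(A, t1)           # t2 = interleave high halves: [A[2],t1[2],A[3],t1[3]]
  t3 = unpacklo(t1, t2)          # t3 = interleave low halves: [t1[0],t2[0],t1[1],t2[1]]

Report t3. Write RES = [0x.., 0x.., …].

  t0: d0 9c b3 e5
  t1: d0 b3 b3 e5
  t2: 9c b3 d0 e5
  t3: d0 9c b3 b3

RES = [0xd0, 0x9c, 0xb3, 0xb3]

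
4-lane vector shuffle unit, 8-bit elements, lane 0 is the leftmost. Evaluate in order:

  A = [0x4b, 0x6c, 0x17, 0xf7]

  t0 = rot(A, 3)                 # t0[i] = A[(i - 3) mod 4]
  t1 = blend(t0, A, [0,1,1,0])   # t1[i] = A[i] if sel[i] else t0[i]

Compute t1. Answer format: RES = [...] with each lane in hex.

RES = [0x6c, 0x6c, 0x17, 0x4b]

t0 = [0x6c, 0x17, 0xf7, 0x4b]
t1 = [0x6c, 0x6c, 0x17, 0x4b]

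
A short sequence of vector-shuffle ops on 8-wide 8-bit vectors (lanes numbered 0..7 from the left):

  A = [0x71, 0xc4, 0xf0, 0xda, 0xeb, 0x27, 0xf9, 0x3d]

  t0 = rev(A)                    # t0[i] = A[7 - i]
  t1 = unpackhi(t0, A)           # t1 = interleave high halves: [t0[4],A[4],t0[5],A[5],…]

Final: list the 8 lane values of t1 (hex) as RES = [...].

→ t0 |3d|f9|27|eb|da|f0|c4|71|
→ t1 |da|eb|f0|27|c4|f9|71|3d|

RES = [0xda, 0xeb, 0xf0, 0x27, 0xc4, 0xf9, 0x71, 0x3d]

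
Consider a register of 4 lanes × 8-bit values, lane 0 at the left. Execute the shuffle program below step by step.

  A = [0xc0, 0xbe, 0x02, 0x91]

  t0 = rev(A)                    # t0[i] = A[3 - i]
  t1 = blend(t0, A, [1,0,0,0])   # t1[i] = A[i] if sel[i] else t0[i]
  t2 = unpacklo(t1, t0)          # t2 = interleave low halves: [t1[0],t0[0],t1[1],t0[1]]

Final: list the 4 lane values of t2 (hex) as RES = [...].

RES = [0xc0, 0x91, 0x02, 0x02]

  t0: 91 02 be c0
  t1: c0 02 be c0
  t2: c0 91 02 02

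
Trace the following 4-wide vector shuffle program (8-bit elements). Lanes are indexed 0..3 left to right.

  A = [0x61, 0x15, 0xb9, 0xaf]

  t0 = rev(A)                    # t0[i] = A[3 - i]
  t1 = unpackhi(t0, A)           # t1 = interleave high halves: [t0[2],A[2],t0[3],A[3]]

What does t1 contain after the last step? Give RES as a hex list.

RES = [ 0x15  0xb9  0x61  0xaf ]

  t0: af b9 15 61
  t1: 15 b9 61 af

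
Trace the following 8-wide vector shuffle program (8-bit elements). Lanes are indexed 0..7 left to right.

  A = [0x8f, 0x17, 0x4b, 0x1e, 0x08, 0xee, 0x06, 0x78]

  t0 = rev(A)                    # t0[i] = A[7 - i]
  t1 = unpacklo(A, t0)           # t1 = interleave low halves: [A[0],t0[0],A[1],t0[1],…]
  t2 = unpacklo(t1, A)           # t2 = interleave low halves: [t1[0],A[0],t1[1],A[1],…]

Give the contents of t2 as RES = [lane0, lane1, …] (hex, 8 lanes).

→ t0 |78|06|ee|08|1e|4b|17|8f|
→ t1 |8f|78|17|06|4b|ee|1e|08|
→ t2 |8f|8f|78|17|17|4b|06|1e|

RES = [ 0x8f  0x8f  0x78  0x17  0x17  0x4b  0x06  0x1e ]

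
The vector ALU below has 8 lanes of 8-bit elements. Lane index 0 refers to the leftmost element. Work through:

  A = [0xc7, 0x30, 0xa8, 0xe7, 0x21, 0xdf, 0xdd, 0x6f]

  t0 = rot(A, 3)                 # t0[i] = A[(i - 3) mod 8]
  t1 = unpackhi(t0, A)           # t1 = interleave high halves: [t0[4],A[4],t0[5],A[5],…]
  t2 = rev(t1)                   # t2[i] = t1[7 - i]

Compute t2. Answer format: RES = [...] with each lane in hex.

t0 = [0xdf, 0xdd, 0x6f, 0xc7, 0x30, 0xa8, 0xe7, 0x21]
t1 = [0x30, 0x21, 0xa8, 0xdf, 0xe7, 0xdd, 0x21, 0x6f]
t2 = [0x6f, 0x21, 0xdd, 0xe7, 0xdf, 0xa8, 0x21, 0x30]

RES = [0x6f, 0x21, 0xdd, 0xe7, 0xdf, 0xa8, 0x21, 0x30]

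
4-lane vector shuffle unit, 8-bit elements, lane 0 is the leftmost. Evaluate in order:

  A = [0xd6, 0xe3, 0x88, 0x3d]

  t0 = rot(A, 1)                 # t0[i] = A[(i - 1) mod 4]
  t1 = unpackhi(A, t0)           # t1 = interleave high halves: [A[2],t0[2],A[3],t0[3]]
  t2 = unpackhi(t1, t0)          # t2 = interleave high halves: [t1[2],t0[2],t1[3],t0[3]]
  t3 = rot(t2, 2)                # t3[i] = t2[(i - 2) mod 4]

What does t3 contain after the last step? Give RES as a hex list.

RES = [0x88, 0x88, 0x3d, 0xe3]

t0 = [0x3d, 0xd6, 0xe3, 0x88]
t1 = [0x88, 0xe3, 0x3d, 0x88]
t2 = [0x3d, 0xe3, 0x88, 0x88]
t3 = [0x88, 0x88, 0x3d, 0xe3]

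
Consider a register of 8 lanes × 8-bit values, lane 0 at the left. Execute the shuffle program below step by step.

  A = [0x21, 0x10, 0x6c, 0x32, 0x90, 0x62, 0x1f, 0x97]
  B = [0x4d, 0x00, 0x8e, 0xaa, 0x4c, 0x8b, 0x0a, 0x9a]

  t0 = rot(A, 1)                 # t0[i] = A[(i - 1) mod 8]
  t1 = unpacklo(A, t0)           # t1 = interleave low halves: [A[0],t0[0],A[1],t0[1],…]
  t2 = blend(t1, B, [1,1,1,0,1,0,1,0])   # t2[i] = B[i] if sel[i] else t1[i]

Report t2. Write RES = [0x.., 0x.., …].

RES = [0x4d, 0x00, 0x8e, 0x21, 0x4c, 0x10, 0x0a, 0x6c]

→ t0 |97|21|10|6c|32|90|62|1f|
→ t1 |21|97|10|21|6c|10|32|6c|
→ t2 |4d|00|8e|21|4c|10|0a|6c|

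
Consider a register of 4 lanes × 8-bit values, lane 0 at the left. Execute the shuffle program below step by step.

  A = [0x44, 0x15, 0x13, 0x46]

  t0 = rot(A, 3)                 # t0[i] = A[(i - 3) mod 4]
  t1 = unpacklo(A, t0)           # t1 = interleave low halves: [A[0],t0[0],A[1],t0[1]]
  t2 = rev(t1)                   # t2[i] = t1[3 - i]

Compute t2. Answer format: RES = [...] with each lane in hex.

t0 = [0x15, 0x13, 0x46, 0x44]
t1 = [0x44, 0x15, 0x15, 0x13]
t2 = [0x13, 0x15, 0x15, 0x44]

RES = [0x13, 0x15, 0x15, 0x44]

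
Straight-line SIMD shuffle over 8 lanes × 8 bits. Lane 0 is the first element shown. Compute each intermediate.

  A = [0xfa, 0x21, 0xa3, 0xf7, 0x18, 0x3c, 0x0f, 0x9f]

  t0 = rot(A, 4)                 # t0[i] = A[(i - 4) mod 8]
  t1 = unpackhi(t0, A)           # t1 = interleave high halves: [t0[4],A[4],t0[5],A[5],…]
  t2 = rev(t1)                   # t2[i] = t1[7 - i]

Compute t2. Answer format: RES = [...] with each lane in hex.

RES = [0x9f, 0xf7, 0x0f, 0xa3, 0x3c, 0x21, 0x18, 0xfa]

  t0: 18 3c 0f 9f fa 21 a3 f7
  t1: fa 18 21 3c a3 0f f7 9f
  t2: 9f f7 0f a3 3c 21 18 fa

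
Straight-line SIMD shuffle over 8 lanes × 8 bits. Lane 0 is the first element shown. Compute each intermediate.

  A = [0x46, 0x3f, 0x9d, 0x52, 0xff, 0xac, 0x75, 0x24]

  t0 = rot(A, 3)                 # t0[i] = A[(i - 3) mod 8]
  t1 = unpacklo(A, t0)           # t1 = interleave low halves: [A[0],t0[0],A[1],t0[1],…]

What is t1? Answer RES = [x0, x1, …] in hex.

t0 = [0xac, 0x75, 0x24, 0x46, 0x3f, 0x9d, 0x52, 0xff]
t1 = [0x46, 0xac, 0x3f, 0x75, 0x9d, 0x24, 0x52, 0x46]

RES = [0x46, 0xac, 0x3f, 0x75, 0x9d, 0x24, 0x52, 0x46]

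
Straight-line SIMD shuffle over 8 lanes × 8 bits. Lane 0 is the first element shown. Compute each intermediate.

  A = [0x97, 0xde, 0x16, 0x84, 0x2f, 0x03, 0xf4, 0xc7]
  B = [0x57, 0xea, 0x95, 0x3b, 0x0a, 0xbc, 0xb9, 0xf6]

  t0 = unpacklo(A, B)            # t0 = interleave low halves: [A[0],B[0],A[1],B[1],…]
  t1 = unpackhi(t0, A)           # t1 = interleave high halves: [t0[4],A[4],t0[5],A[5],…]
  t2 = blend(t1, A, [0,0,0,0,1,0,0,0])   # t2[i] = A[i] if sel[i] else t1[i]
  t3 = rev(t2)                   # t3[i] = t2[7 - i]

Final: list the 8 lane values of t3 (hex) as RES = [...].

RES = [0xc7, 0x3b, 0xf4, 0x2f, 0x03, 0x95, 0x2f, 0x16]

→ t0 |97|57|de|ea|16|95|84|3b|
→ t1 |16|2f|95|03|84|f4|3b|c7|
→ t2 |16|2f|95|03|2f|f4|3b|c7|
→ t3 |c7|3b|f4|2f|03|95|2f|16|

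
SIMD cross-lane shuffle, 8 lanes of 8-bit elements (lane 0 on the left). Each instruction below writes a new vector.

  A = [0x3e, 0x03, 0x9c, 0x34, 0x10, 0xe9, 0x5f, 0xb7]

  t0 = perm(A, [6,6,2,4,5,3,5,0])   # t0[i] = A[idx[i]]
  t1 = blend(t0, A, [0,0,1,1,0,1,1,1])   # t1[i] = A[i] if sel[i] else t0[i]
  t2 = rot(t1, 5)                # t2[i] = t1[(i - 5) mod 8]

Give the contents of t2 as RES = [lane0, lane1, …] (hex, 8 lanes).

t0 = [0x5f, 0x5f, 0x9c, 0x10, 0xe9, 0x34, 0xe9, 0x3e]
t1 = [0x5f, 0x5f, 0x9c, 0x34, 0xe9, 0xe9, 0x5f, 0xb7]
t2 = [0x34, 0xe9, 0xe9, 0x5f, 0xb7, 0x5f, 0x5f, 0x9c]

RES = [0x34, 0xe9, 0xe9, 0x5f, 0xb7, 0x5f, 0x5f, 0x9c]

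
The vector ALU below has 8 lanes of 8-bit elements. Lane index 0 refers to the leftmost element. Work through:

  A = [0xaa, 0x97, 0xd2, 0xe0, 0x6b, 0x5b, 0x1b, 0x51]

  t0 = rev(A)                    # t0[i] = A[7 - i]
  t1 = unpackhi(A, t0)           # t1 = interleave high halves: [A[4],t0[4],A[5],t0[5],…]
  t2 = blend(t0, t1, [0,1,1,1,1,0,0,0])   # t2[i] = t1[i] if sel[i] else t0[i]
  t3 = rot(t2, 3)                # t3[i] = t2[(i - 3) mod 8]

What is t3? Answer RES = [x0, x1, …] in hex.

RES = [0xd2, 0x97, 0xaa, 0x51, 0xe0, 0x5b, 0xd2, 0x1b]

t0 = [0x51, 0x1b, 0x5b, 0x6b, 0xe0, 0xd2, 0x97, 0xaa]
t1 = [0x6b, 0xe0, 0x5b, 0xd2, 0x1b, 0x97, 0x51, 0xaa]
t2 = [0x51, 0xe0, 0x5b, 0xd2, 0x1b, 0xd2, 0x97, 0xaa]
t3 = [0xd2, 0x97, 0xaa, 0x51, 0xe0, 0x5b, 0xd2, 0x1b]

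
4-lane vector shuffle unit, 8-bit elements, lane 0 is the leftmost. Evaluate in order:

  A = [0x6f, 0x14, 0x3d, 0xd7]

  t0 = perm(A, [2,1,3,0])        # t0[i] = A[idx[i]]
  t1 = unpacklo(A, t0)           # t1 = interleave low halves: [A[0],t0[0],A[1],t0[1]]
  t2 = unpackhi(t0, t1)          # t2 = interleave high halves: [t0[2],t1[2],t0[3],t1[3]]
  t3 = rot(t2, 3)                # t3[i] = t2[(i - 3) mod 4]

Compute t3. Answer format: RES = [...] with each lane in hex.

→ t0 |3d|14|d7|6f|
→ t1 |6f|3d|14|14|
→ t2 |d7|14|6f|14|
→ t3 |14|6f|14|d7|

RES = [0x14, 0x6f, 0x14, 0xd7]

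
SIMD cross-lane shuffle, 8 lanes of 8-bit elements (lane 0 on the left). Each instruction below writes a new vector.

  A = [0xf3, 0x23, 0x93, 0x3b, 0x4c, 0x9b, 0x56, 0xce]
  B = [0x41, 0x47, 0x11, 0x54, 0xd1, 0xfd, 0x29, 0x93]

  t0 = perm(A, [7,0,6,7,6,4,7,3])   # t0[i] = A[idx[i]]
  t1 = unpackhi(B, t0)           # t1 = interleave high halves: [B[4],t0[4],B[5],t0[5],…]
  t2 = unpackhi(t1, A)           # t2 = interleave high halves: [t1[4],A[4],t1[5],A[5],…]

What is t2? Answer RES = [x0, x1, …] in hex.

RES = [0x29, 0x4c, 0xce, 0x9b, 0x93, 0x56, 0x3b, 0xce]

  t0: ce f3 56 ce 56 4c ce 3b
  t1: d1 56 fd 4c 29 ce 93 3b
  t2: 29 4c ce 9b 93 56 3b ce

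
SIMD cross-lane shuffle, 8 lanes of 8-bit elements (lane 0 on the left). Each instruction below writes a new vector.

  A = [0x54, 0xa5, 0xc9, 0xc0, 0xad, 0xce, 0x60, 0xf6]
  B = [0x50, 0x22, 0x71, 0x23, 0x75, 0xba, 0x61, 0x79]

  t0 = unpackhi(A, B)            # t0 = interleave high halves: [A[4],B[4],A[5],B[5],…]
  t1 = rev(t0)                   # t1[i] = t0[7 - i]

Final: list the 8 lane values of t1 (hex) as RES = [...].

RES = [0x79, 0xf6, 0x61, 0x60, 0xba, 0xce, 0x75, 0xad]

  t0: ad 75 ce ba 60 61 f6 79
  t1: 79 f6 61 60 ba ce 75 ad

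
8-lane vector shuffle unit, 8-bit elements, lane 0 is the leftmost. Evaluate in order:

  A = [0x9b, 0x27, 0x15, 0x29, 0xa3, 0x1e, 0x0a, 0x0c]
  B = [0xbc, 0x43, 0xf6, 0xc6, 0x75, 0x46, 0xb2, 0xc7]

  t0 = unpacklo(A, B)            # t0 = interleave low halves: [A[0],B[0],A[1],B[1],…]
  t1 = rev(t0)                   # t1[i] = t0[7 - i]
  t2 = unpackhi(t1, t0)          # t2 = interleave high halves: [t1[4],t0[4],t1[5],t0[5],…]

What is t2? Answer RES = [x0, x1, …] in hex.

RES = [0x43, 0x15, 0x27, 0xf6, 0xbc, 0x29, 0x9b, 0xc6]

  t0: 9b bc 27 43 15 f6 29 c6
  t1: c6 29 f6 15 43 27 bc 9b
  t2: 43 15 27 f6 bc 29 9b c6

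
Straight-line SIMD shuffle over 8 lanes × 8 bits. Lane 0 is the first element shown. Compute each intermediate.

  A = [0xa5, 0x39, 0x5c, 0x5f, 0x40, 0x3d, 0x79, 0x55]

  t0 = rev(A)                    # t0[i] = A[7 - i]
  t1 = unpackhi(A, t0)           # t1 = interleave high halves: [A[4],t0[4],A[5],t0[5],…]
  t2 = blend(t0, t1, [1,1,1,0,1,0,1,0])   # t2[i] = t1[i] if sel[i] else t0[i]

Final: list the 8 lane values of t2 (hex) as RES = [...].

RES = [0x40, 0x5f, 0x3d, 0x40, 0x79, 0x5c, 0x55, 0xa5]

  t0: 55 79 3d 40 5f 5c 39 a5
  t1: 40 5f 3d 5c 79 39 55 a5
  t2: 40 5f 3d 40 79 5c 55 a5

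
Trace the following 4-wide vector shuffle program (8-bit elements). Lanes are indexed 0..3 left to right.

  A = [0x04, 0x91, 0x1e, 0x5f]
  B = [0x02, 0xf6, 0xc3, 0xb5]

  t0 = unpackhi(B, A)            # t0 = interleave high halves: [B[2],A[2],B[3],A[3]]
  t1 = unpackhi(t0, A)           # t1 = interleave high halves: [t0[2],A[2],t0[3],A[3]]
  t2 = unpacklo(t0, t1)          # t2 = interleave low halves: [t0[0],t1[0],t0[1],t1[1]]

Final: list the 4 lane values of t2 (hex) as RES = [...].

t0 = [0xc3, 0x1e, 0xb5, 0x5f]
t1 = [0xb5, 0x1e, 0x5f, 0x5f]
t2 = [0xc3, 0xb5, 0x1e, 0x1e]

RES = [ 0xc3  0xb5  0x1e  0x1e ]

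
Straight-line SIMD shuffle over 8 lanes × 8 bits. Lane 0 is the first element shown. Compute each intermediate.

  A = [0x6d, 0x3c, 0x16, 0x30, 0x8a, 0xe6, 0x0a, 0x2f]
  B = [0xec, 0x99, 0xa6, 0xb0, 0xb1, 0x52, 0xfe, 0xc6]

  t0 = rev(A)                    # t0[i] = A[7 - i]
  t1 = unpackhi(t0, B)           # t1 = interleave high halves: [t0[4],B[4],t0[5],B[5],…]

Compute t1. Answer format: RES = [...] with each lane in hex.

RES = [0x30, 0xb1, 0x16, 0x52, 0x3c, 0xfe, 0x6d, 0xc6]

  t0: 2f 0a e6 8a 30 16 3c 6d
  t1: 30 b1 16 52 3c fe 6d c6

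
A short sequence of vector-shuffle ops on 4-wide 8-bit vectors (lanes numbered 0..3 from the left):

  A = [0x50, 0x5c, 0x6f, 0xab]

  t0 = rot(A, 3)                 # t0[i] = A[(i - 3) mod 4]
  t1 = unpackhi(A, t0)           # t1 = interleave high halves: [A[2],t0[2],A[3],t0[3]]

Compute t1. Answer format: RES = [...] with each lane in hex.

RES = [ 0x6f  0xab  0xab  0x50 ]

  t0: 5c 6f ab 50
  t1: 6f ab ab 50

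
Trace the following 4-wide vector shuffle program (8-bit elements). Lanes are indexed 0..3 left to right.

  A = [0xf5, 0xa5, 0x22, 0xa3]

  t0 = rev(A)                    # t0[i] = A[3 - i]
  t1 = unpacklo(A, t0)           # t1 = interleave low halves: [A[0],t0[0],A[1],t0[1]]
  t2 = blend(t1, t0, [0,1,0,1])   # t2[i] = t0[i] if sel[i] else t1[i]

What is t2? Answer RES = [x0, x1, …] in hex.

  t0: a3 22 a5 f5
  t1: f5 a3 a5 22
  t2: f5 22 a5 f5

RES = [ 0xf5  0x22  0xa5  0xf5 ]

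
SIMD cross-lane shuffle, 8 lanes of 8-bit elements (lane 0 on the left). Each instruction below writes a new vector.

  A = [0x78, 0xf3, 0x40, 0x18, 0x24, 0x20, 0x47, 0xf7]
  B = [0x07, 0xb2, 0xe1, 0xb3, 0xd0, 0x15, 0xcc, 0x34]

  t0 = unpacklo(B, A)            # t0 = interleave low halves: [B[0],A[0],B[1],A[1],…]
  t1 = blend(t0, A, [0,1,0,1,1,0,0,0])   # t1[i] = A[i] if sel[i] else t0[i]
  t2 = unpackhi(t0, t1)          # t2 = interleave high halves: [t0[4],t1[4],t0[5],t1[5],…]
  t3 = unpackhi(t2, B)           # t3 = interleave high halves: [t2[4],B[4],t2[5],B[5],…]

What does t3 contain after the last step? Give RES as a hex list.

RES = [0xb3, 0xd0, 0xb3, 0x15, 0x18, 0xcc, 0x18, 0x34]

→ t0 |07|78|b2|f3|e1|40|b3|18|
→ t1 |07|f3|b2|18|24|40|b3|18|
→ t2 |e1|24|40|40|b3|b3|18|18|
→ t3 |b3|d0|b3|15|18|cc|18|34|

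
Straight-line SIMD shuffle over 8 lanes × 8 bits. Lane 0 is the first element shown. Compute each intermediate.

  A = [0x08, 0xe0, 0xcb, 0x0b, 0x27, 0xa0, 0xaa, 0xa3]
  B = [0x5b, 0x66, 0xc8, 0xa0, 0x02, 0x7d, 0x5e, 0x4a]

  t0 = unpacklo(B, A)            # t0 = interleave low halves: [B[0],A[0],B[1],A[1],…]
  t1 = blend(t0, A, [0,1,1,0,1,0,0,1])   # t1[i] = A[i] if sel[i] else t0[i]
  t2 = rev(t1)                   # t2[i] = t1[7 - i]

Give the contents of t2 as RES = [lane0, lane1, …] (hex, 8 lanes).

t0 = [0x5b, 0x08, 0x66, 0xe0, 0xc8, 0xcb, 0xa0, 0x0b]
t1 = [0x5b, 0xe0, 0xcb, 0xe0, 0x27, 0xcb, 0xa0, 0xa3]
t2 = [0xa3, 0xa0, 0xcb, 0x27, 0xe0, 0xcb, 0xe0, 0x5b]

RES = [ 0xa3  0xa0  0xcb  0x27  0xe0  0xcb  0xe0  0x5b ]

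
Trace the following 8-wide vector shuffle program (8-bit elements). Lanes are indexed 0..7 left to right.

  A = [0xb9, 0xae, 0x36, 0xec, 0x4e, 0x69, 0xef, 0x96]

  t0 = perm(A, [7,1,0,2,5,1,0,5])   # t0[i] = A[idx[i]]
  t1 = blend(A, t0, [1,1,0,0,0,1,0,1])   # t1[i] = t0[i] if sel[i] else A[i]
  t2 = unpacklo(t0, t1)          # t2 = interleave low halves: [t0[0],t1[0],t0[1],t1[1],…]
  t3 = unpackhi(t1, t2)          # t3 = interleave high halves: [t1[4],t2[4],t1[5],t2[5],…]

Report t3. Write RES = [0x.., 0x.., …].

t0 = [0x96, 0xae, 0xb9, 0x36, 0x69, 0xae, 0xb9, 0x69]
t1 = [0x96, 0xae, 0x36, 0xec, 0x4e, 0xae, 0xef, 0x69]
t2 = [0x96, 0x96, 0xae, 0xae, 0xb9, 0x36, 0x36, 0xec]
t3 = [0x4e, 0xb9, 0xae, 0x36, 0xef, 0x36, 0x69, 0xec]

RES = [ 0x4e  0xb9  0xae  0x36  0xef  0x36  0x69  0xec ]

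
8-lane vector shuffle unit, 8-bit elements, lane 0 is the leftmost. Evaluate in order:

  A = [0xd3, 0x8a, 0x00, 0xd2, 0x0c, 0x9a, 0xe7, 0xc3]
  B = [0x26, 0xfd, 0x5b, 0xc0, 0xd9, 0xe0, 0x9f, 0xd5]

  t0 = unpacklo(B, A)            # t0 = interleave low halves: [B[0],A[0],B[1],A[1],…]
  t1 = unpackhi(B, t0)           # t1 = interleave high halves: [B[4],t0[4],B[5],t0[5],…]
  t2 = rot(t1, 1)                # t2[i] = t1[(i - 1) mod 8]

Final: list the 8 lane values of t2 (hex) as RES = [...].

RES = [0xd2, 0xd9, 0x5b, 0xe0, 0x00, 0x9f, 0xc0, 0xd5]

t0 = [0x26, 0xd3, 0xfd, 0x8a, 0x5b, 0x00, 0xc0, 0xd2]
t1 = [0xd9, 0x5b, 0xe0, 0x00, 0x9f, 0xc0, 0xd5, 0xd2]
t2 = [0xd2, 0xd9, 0x5b, 0xe0, 0x00, 0x9f, 0xc0, 0xd5]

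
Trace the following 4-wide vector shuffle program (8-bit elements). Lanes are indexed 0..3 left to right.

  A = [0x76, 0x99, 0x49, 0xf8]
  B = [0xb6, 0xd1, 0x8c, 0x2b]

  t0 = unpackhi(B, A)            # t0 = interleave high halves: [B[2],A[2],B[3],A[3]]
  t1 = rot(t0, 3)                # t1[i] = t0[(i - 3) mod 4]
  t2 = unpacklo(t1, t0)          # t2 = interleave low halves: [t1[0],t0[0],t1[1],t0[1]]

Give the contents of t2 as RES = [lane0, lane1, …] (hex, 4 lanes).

  t0: 8c 49 2b f8
  t1: 49 2b f8 8c
  t2: 49 8c 2b 49

RES = [0x49, 0x8c, 0x2b, 0x49]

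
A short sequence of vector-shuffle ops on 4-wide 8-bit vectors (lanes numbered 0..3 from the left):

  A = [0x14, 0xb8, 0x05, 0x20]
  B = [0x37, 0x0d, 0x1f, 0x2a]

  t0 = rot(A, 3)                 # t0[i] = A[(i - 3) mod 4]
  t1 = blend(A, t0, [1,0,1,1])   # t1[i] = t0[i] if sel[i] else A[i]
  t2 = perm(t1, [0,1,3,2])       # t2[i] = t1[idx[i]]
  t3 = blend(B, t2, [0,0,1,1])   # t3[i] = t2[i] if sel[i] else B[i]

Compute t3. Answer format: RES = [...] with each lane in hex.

RES = [0x37, 0x0d, 0x14, 0x20]

→ t0 |b8|05|20|14|
→ t1 |b8|b8|20|14|
→ t2 |b8|b8|14|20|
→ t3 |37|0d|14|20|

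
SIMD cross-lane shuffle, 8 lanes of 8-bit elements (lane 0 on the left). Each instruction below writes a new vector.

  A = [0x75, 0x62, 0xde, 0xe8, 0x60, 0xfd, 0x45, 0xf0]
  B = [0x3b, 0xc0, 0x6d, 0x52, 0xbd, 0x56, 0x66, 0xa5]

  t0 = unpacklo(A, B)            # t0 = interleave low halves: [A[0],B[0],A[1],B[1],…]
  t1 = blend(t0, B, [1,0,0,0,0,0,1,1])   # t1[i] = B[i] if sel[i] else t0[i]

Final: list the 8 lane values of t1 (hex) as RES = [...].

RES = [ 0x3b  0x3b  0x62  0xc0  0xde  0x6d  0x66  0xa5 ]

t0 = [0x75, 0x3b, 0x62, 0xc0, 0xde, 0x6d, 0xe8, 0x52]
t1 = [0x3b, 0x3b, 0x62, 0xc0, 0xde, 0x6d, 0x66, 0xa5]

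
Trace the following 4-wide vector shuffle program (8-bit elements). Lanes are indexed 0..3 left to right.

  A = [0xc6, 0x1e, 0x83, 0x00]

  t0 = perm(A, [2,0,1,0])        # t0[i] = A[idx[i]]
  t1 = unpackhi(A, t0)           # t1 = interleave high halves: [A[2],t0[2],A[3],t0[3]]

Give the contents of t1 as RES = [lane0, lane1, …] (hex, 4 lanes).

→ t0 |83|c6|1e|c6|
→ t1 |83|1e|00|c6|

RES = [ 0x83  0x1e  0x00  0xc6 ]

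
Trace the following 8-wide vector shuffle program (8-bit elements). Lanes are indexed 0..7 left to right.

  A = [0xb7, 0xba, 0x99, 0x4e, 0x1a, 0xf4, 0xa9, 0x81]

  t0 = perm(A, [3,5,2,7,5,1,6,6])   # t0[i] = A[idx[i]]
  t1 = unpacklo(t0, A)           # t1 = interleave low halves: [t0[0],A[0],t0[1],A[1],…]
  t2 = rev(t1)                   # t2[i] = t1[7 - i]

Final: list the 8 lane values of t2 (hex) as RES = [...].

→ t0 |4e|f4|99|81|f4|ba|a9|a9|
→ t1 |4e|b7|f4|ba|99|99|81|4e|
→ t2 |4e|81|99|99|ba|f4|b7|4e|

RES = [ 0x4e  0x81  0x99  0x99  0xba  0xf4  0xb7  0x4e ]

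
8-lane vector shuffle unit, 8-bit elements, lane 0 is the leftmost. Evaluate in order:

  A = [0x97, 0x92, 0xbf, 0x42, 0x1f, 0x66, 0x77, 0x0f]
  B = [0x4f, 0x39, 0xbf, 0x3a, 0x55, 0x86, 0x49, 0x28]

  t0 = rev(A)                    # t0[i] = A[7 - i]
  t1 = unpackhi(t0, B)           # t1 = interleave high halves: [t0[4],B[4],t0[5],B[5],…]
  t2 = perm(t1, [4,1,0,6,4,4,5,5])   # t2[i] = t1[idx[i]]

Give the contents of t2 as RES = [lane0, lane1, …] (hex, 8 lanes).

RES = [0x92, 0x55, 0x42, 0x97, 0x92, 0x92, 0x49, 0x49]

→ t0 |0f|77|66|1f|42|bf|92|97|
→ t1 |42|55|bf|86|92|49|97|28|
→ t2 |92|55|42|97|92|92|49|49|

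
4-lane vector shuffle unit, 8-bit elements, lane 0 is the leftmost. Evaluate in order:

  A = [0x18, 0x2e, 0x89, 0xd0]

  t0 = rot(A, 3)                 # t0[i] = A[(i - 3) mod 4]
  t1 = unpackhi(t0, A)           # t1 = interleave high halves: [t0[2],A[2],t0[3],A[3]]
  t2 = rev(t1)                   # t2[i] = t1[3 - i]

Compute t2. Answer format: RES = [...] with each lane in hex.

→ t0 |2e|89|d0|18|
→ t1 |d0|89|18|d0|
→ t2 |d0|18|89|d0|

RES = [ 0xd0  0x18  0x89  0xd0 ]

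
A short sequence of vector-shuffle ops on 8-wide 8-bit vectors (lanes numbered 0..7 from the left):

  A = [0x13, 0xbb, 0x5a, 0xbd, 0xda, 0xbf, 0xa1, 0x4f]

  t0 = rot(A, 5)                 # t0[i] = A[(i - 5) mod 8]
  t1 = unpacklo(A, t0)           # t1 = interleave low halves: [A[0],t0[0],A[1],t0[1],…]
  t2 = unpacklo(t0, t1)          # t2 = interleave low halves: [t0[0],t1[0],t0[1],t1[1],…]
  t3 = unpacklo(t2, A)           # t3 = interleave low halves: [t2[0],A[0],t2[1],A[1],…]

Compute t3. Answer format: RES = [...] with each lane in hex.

RES = [0xbd, 0x13, 0x13, 0xbb, 0xda, 0x5a, 0xbd, 0xbd]

t0 = [0xbd, 0xda, 0xbf, 0xa1, 0x4f, 0x13, 0xbb, 0x5a]
t1 = [0x13, 0xbd, 0xbb, 0xda, 0x5a, 0xbf, 0xbd, 0xa1]
t2 = [0xbd, 0x13, 0xda, 0xbd, 0xbf, 0xbb, 0xa1, 0xda]
t3 = [0xbd, 0x13, 0x13, 0xbb, 0xda, 0x5a, 0xbd, 0xbd]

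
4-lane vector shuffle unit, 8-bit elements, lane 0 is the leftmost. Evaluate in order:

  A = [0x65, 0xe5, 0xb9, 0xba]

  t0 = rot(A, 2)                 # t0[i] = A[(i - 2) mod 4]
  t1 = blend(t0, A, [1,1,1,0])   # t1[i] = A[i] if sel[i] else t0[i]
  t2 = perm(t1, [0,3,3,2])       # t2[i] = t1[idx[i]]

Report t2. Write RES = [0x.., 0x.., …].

RES = [ 0x65  0xe5  0xe5  0xb9 ]

  t0: b9 ba 65 e5
  t1: 65 e5 b9 e5
  t2: 65 e5 e5 b9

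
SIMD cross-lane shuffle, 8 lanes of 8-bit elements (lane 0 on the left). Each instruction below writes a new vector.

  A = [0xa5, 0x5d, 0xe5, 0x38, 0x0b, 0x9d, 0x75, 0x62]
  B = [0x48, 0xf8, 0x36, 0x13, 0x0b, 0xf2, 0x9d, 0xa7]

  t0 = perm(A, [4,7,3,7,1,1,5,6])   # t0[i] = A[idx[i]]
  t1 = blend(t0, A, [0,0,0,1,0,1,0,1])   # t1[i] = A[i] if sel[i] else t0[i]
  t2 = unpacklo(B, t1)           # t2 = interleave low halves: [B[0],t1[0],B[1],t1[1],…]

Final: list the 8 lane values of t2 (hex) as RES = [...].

t0 = [0x0b, 0x62, 0x38, 0x62, 0x5d, 0x5d, 0x9d, 0x75]
t1 = [0x0b, 0x62, 0x38, 0x38, 0x5d, 0x9d, 0x9d, 0x62]
t2 = [0x48, 0x0b, 0xf8, 0x62, 0x36, 0x38, 0x13, 0x38]

RES = [ 0x48  0x0b  0xf8  0x62  0x36  0x38  0x13  0x38 ]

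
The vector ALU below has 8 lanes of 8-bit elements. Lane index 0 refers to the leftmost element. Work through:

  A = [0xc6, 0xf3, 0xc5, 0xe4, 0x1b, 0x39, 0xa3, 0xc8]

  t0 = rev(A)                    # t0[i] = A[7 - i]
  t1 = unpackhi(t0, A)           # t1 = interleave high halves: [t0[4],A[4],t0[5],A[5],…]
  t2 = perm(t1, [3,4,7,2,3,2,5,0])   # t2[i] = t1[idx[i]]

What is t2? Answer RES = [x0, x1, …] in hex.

RES = [0x39, 0xf3, 0xc8, 0xc5, 0x39, 0xc5, 0xa3, 0xe4]

  t0: c8 a3 39 1b e4 c5 f3 c6
  t1: e4 1b c5 39 f3 a3 c6 c8
  t2: 39 f3 c8 c5 39 c5 a3 e4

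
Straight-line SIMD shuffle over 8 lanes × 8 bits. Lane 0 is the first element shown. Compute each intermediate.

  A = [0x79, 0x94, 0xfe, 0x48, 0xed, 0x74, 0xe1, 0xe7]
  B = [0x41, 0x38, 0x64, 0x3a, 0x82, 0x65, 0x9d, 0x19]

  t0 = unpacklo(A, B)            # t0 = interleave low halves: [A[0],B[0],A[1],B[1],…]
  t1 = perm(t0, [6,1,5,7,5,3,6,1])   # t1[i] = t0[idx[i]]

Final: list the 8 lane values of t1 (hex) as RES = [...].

  t0: 79 41 94 38 fe 64 48 3a
  t1: 48 41 64 3a 64 38 48 41

RES = [0x48, 0x41, 0x64, 0x3a, 0x64, 0x38, 0x48, 0x41]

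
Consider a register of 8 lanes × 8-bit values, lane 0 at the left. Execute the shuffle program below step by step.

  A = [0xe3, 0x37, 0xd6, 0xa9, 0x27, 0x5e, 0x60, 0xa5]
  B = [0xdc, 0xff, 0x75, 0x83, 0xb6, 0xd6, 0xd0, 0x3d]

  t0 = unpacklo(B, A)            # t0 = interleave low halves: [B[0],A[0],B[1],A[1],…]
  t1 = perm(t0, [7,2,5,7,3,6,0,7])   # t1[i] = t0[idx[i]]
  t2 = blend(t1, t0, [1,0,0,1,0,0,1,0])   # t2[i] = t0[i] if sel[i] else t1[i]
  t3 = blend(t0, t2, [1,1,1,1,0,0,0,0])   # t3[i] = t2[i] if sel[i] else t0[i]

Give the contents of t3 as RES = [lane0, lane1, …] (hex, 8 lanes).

→ t0 |dc|e3|ff|37|75|d6|83|a9|
→ t1 |a9|ff|d6|a9|37|83|dc|a9|
→ t2 |dc|ff|d6|37|37|83|83|a9|
→ t3 |dc|ff|d6|37|75|d6|83|a9|

RES = [0xdc, 0xff, 0xd6, 0x37, 0x75, 0xd6, 0x83, 0xa9]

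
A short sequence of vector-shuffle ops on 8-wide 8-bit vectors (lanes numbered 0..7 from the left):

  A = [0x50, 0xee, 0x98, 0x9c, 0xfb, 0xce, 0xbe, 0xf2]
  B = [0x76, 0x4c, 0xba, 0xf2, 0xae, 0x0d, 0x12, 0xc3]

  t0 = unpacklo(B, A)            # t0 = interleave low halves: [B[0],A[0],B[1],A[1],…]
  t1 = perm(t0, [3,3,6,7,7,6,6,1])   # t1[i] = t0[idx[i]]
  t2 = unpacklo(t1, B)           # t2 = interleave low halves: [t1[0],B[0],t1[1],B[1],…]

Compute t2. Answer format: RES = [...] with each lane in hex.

  t0: 76 50 4c ee ba 98 f2 9c
  t1: ee ee f2 9c 9c f2 f2 50
  t2: ee 76 ee 4c f2 ba 9c f2

RES = [ 0xee  0x76  0xee  0x4c  0xf2  0xba  0x9c  0xf2 ]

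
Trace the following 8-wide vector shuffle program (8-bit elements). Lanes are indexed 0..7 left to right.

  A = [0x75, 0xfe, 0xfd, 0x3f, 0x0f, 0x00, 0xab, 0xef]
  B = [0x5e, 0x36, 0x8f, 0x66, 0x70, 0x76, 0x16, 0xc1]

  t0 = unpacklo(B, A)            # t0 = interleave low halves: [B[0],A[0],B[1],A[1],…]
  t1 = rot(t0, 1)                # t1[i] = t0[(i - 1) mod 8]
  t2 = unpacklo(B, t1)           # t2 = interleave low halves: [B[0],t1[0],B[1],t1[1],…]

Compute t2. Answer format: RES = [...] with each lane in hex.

  t0: 5e 75 36 fe 8f fd 66 3f
  t1: 3f 5e 75 36 fe 8f fd 66
  t2: 5e 3f 36 5e 8f 75 66 36

RES = [0x5e, 0x3f, 0x36, 0x5e, 0x8f, 0x75, 0x66, 0x36]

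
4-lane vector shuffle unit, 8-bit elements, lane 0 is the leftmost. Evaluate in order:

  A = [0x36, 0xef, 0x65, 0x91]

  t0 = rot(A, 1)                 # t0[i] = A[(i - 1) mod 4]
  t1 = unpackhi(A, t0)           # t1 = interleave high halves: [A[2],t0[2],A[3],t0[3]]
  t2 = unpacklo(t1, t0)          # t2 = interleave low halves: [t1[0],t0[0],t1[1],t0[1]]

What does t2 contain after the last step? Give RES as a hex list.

RES = [0x65, 0x91, 0xef, 0x36]

  t0: 91 36 ef 65
  t1: 65 ef 91 65
  t2: 65 91 ef 36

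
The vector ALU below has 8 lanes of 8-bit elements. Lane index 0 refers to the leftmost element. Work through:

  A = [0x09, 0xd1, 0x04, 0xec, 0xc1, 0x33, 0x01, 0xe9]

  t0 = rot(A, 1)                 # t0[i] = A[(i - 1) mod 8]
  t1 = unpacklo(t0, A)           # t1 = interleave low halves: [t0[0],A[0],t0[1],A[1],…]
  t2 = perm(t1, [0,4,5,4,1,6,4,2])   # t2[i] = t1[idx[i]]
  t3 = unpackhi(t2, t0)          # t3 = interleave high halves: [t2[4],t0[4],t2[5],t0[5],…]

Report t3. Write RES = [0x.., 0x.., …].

→ t0 |e9|09|d1|04|ec|c1|33|01|
→ t1 |e9|09|09|d1|d1|04|04|ec|
→ t2 |e9|d1|04|d1|09|04|d1|09|
→ t3 |09|ec|04|c1|d1|33|09|01|

RES = [0x09, 0xec, 0x04, 0xc1, 0xd1, 0x33, 0x09, 0x01]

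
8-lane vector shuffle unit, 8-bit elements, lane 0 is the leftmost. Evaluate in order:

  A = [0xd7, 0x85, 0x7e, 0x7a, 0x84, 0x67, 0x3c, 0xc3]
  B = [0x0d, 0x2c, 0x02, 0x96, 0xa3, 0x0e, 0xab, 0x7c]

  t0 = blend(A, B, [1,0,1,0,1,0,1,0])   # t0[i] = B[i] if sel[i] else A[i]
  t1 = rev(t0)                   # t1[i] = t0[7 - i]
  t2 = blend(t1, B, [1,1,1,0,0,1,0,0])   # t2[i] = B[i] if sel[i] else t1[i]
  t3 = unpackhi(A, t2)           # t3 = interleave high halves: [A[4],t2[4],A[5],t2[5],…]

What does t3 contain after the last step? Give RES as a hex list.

  t0: 0d 85 02 7a a3 67 ab c3
  t1: c3 ab 67 a3 7a 02 85 0d
  t2: 0d 2c 02 a3 7a 0e 85 0d
  t3: 84 7a 67 0e 3c 85 c3 0d

RES = [0x84, 0x7a, 0x67, 0x0e, 0x3c, 0x85, 0xc3, 0x0d]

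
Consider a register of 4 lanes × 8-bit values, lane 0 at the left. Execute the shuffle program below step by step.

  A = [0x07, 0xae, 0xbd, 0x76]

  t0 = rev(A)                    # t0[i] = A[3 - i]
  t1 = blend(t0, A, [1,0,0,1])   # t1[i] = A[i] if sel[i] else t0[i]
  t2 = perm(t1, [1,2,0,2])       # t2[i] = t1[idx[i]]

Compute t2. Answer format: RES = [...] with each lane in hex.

RES = [0xbd, 0xae, 0x07, 0xae]

  t0: 76 bd ae 07
  t1: 07 bd ae 76
  t2: bd ae 07 ae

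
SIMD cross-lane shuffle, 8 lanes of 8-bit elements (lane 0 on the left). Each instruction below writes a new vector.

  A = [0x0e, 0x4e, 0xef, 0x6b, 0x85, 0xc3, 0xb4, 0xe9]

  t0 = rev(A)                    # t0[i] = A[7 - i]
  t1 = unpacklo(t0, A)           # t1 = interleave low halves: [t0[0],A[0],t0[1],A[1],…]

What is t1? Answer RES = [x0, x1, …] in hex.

RES = [ 0xe9  0x0e  0xb4  0x4e  0xc3  0xef  0x85  0x6b ]

→ t0 |e9|b4|c3|85|6b|ef|4e|0e|
→ t1 |e9|0e|b4|4e|c3|ef|85|6b|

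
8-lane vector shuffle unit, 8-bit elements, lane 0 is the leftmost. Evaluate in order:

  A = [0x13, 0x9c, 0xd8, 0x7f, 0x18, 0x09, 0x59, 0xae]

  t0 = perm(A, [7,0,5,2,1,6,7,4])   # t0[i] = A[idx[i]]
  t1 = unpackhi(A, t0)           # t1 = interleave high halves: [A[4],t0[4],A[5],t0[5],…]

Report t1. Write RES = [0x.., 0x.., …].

→ t0 |ae|13|09|d8|9c|59|ae|18|
→ t1 |18|9c|09|59|59|ae|ae|18|

RES = [ 0x18  0x9c  0x09  0x59  0x59  0xae  0xae  0x18 ]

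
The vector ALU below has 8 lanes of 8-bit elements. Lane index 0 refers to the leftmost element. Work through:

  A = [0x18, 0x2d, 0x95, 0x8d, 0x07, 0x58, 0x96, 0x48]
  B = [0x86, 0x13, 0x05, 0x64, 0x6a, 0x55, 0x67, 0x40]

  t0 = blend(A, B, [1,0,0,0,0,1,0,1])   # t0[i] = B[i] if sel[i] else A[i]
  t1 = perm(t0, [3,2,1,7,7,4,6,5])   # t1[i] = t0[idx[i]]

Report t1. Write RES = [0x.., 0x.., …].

  t0: 86 2d 95 8d 07 55 96 40
  t1: 8d 95 2d 40 40 07 96 55

RES = [0x8d, 0x95, 0x2d, 0x40, 0x40, 0x07, 0x96, 0x55]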